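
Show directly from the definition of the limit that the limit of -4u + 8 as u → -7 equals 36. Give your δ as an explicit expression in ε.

δ = ε/4

Fix ε > 0. We need δ > 0 so that 0 < |u + 7| < δ implies |(-4u + 8) − 36| < ε.
|(-4u + 8) − 36| = |-4u - 28| = 4|u + 7|.
Thus it suffices that |u + 7| < ε/4.
Take δ = ε/4. If 0 < |u + 7| < δ then |(-4u + 8) − 36| = 4|u + 7| < 4·(ε/4) = ε.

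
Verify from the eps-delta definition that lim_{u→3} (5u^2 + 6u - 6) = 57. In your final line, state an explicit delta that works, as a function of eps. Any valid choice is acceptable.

Fix eps > 0. We want delta > 0 such that 0 < |u − 3| < delta implies |(5u^2 + 6u - 6) − 57| < eps.
(5u^2 + 6u - 6) − 57 = 5u^2 + 6u - 63 = (u − 3)(5u + 21).
So |(5u^2 + 6u - 6) − 57| = |u − 3|·|5u + 21|.
Require delta ≤ 1. Then |u − 3| < 1 gives |u| < 4, and by the triangle inequality |5u + 21| ≤ 5·4 + 21 = 41.
Hence |(5u^2 + 6u - 6) − 57| ≤ 41|u − 3| < eps provided |u − 3| < eps/41.
Choosing delta = min(1, eps/41) ensures both conditions, hence |(5u^2 + 6u - 6) − 57| < eps.

delta = min(1, eps/41)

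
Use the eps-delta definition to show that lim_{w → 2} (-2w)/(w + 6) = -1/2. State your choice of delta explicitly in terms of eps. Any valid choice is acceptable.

Let eps > 0. We want delta > 0 with 0 < |w − 2| < delta ⇒ |(-2w)/(w + 6) + 1/2| < eps.
Combining over a common denominator, (-2w)/(w + 6) + 1/2 = [(-2w)·8 − (-4)·(w + 6)] / [8·(w + 6)] = -12(w − 2) / (8(w + 6)).
So |(-2w)/(w + 6) + 1/2| = 12|w − 2| / (8·|w + 6|).
Require delta ≤ 4, so |w + 6| ≥ |8| − |w − 2| > 8 − 4 = 4.
Hence |(-2w)/(w + 6) + 1/2| < 12|w − 2|/(8·4) = (3/8)|w − 2|, which is < eps once |w − 2| < (8/3)eps.
Take delta = min(4, (8/3)eps). Then 0 < |w − 2| < delta forces both bounds, so |(-2w)/(w + 6) + 1/2| < eps.

delta = min(4, (8/3)eps)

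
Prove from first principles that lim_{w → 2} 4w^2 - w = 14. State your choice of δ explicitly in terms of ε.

δ = min(1, ε/19)

Let ε > 0 be given. We want δ > 0 such that 0 < |w − 2| < δ implies |(4w^2 - w) − 14| < ε.
(4w^2 - w) − 14 = 4w^2 - w - 14 = (w − 2)(4w + 7).
So |(4w^2 - w) − 14| = |w − 2|·|4w + 7|.
Assume first that |w − 2| < 1, so |w| < 3. Then |4w + 7| ≤ 4·3 + 7 = 19.
Hence |(4w^2 - w) − 14| ≤ 19|w − 2| < ε provided |w − 2| < ε/19.
Take δ = min(1, ε/19). Then 0 < |w − 2| < δ gives both |w − 2| < 1 and |w − 2| < ε/19, so |(4w^2 - w) − 14| < ε.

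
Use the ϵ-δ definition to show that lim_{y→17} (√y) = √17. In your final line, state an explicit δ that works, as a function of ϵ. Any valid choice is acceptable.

δ = min(17, √17·ϵ)

Let ϵ > 0 be given. We want δ > 0 such that 0 < |y − 17| < δ implies |√y − √17| < ϵ.
Multiplying by the conjugate, |√y − √17| = |y − 17|/(√y + √17).
Restrict δ ≤ 17 so that |y − 17| < 17 forces y > 0, and then √y + √17 > √17.
Hence |√y − √17| < |y − 17|/√17, which is < ϵ once |y − 17| < √17·ϵ.
Take δ = min(17, √17·ϵ). If 0 < |y − 17| < δ then y > 0 and |√y − √17| < |y − 17|/√17 < ϵ.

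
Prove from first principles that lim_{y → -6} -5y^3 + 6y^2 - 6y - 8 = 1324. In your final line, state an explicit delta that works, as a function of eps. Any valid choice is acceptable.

delta = min(1, eps/719)

Let eps > 0 be given. We want delta > 0 such that 0 < |y + 6| < delta implies |(-5y^3 + 6y^2 - 6y - 8) − 1324| < eps.
(-5y^3 + 6y^2 - 6y - 8) − 1324 = -5y^3 + 6y^2 - 6y - 1332 = (y + 6)(-5y^2 + 36y - 222).
So |(-5y^3 + 6y^2 - 6y - 8) − 1324| = |y + 6|·|-5y^2 + 36y - 222|.
Assume first that |y + 6| < 1, so |y| < 7. Then |-5y^2 + 36y - 222| ≤ 5·7^2 + 36·7 + 222 = 719.
Hence |(-5y^3 + 6y^2 - 6y - 8) − 1324| ≤ 719|y + 6| < eps provided |y + 6| < eps/719.
Take delta = min(1, eps/719). Then 0 < |y + 6| < delta gives both |y + 6| < 1 and |y + 6| < eps/719, so |(-5y^3 + 6y^2 - 6y - 8) − 1324| < eps.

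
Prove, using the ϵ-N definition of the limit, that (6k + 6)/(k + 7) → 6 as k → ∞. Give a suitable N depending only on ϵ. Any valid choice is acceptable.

Let ϵ > 0. For k ≥ 1, |(6k + 6)/(k + 7) − 6| = |-36|/((k + 7)) = 36/((k + 7)).
Since k + 7 ≥ k for k ≥ 1, this is ≤ 36/(k) = 36/k.
So |(6k + 6)/(k + 7) − 6| < ϵ whenever k > 36/ϵ.
Take N = 36/ϵ. If k > N then |(6k + 6)/(k + 7) − 6| ≤ 36/k < ϵ.

N = 36/ϵ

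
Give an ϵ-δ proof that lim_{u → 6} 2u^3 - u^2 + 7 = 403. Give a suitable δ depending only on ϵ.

Let ϵ > 0 be given. We want δ > 0 such that 0 < |u − 6| < δ implies |(2u^3 - u^2 + 7) − 403| < ϵ.
(2u^3 - u^2 + 7) − 403 = 2u^3 - u^2 - 396 = (u − 6)(2u^2 + 11u + 66).
So |(2u^3 - u^2 + 7) − 403| = |u − 6|·|2u^2 + 11u + 66|.
Require δ ≤ 1. Then |u − 6| < 1 gives |u| < 7, and by the triangle inequality |2u^2 + 11u + 66| ≤ 2·7^2 + 11·7 + 66 = 241.
Hence |(2u^3 - u^2 + 7) − 403| ≤ 241|u − 6| < ϵ provided |u − 6| < ϵ/241.
Take δ = min(1, ϵ/241). Then 0 < |u − 6| < δ gives both |u − 6| < 1 and |u − 6| < ϵ/241, so |(2u^3 - u^2 + 7) − 403| < ϵ.

δ = min(1, ϵ/241)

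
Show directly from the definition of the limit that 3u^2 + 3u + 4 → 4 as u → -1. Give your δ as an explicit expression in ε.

δ = min(1, ε/6)

Fix ε > 0. We want δ > 0 such that 0 < |u + 1| < δ implies |(3u^2 + 3u + 4) − 4| < ε.
(3u^2 + 3u + 4) − 4 = 3u^2 + 3u = (u + 1)(3u).
So |(3u^2 + 3u + 4) − 4| = |u + 1|·|3u|.
Assume first that |u + 1| < 1, so |u| < 2. Then |3u| ≤ 3·2 = 6.
Hence |(3u^2 + 3u + 4) − 4| ≤ 6|u + 1| < ε provided |u + 1| < ε/6.
Choosing δ = min(1, ε/6) ensures both conditions, hence |(3u^2 + 3u + 4) − 4| < ε.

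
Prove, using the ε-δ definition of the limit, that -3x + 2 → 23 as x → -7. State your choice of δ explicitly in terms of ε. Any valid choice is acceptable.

Let ε > 0. We need δ > 0 so that 0 < |x + 7| < δ implies |(-3x + 2) − 23| < ε.
Since (-3x + 2) − 23 = -3(x + 7), we have |(-3x + 2) − 23| = 3|x + 7|.
So 3|x + 7| < ε exactly when |x + 7| < ε/3.
Choosing δ = ε/3 gives |(-3x + 2) − 23| = 3|x + 7| < ε whenever |x + 7| < δ.

δ = ε/3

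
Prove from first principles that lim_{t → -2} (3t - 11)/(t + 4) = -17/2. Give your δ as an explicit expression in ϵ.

δ = min(1, (2/23)ϵ)

Suppose ϵ > 0. We want δ > 0 with 0 < |t + 2| < δ ⇒ |(3t - 11)/(t + 4) + 17/2| < ϵ.
Combining over a common denominator, (3t - 11)/(t + 4) + 17/2 = [(3t - 11)·2 − (-17)·(t + 4)] / [2·(t + 4)] = 23(t + 2) / (2(t + 4)).
So |(3t - 11)/(t + 4) + 17/2| = 23|t + 2| / (2·|t + 4|).
Restrict δ ≤ 1. Then |t + 2| < 1 gives |t + 4| = |(t + 2) + 2| ≥ 2 − 1 = 1.
Hence |(3t - 11)/(t + 4) + 17/2| < 23|t + 2|/(2·1) = (23/2)|t + 2|, which is < ϵ once |t + 2| < (2/23)ϵ.
Take δ = min(1, (2/23)ϵ). Then 0 < |t + 2| < δ forces both bounds, so |(3t - 11)/(t + 4) + 17/2| < ϵ.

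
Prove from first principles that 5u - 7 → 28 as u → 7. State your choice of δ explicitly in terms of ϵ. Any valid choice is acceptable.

Fix ϵ > 0. We need δ > 0 so that 0 < |u − 7| < δ implies |(5u - 7) − 28| < ϵ.
|(5u - 7) − 28| = |5u - 35| = 5|u − 7|.
So 5|u − 7| < ϵ exactly when |u − 7| < ϵ/5.
Take δ = ϵ/5. If 0 < |u − 7| < δ then |(5u - 7) − 28| = 5|u − 7| < 5·(ϵ/5) = ϵ.

δ = ϵ/5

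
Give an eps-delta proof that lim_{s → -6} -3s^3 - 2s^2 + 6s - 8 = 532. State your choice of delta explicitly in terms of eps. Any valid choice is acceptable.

delta = min(2, eps/410)

Let eps > 0 be given. We want delta > 0 such that 0 < |s + 6| < delta implies |(-3s^3 - 2s^2 + 6s - 8) − 532| < eps.
(-3s^3 - 2s^2 + 6s - 8) − 532 = -3s^3 - 2s^2 + 6s - 540 = (s + 6)(-3s^2 + 16s - 90).
So |(-3s^3 - 2s^2 + 6s - 8) − 532| = |s + 6|·|-3s^2 + 16s - 90|.
Assume first that |s + 6| < 2, so |s| < 8. Then |-3s^2 + 16s - 90| ≤ 3·8^2 + 16·8 + 90 = 410.
Hence |(-3s^3 - 2s^2 + 6s - 8) − 532| ≤ 410|s + 6| < eps provided |s + 6| < eps/410.
Take delta = min(2, eps/410). Then 0 < |s + 6| < delta gives both |s + 6| < 2 and |s + 6| < eps/410, so |(-3s^3 - 2s^2 + 6s - 8) − 532| < eps.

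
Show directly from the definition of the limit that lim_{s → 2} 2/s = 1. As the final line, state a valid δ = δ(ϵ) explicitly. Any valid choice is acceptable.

δ = min(1, ϵ)

Let ϵ > 0. We seek δ > 0 such that 0 < |s − 2| < δ implies |2/s − 1| < ϵ.
|2/s − 1| = 2·|2 − s|/(2·|s|) = 2|s − 2|/(2|s|).
Restrict δ ≤ 1. Then |s − 2| < 1 gives |s| > 1, so 2|s| > 2.
Then |2/s − 1| < 2|s − 2|/2, which is < ϵ when |s − 2| < ϵ.
Take δ = min(1, ϵ). Then 0 < |s − 2| < δ gives both |s − 2| < 1 and |s − 2| < ϵ, so |2/s − 1| < ϵ.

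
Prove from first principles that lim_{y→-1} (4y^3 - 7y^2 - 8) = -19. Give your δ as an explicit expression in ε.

Fix ε > 0. We want δ > 0 such that 0 < |y + 1| < δ implies |(4y^3 - 7y^2 - 8) + 19| < ε.
(4y^3 - 7y^2 - 8) + 19 = 4y^3 - 7y^2 + 11 = (y + 1)(4y^2 - 11y + 11).
So |(4y^3 - 7y^2 - 8) + 19| = |y + 1|·|4y^2 - 11y + 11|.
Assume first that |y + 1| < 2, so |y| < 3. Then |4y^2 - 11y + 11| ≤ 4·3^2 + 11·3 + 11 = 80.
Hence |(4y^3 - 7y^2 - 8) + 19| ≤ 80|y + 1| < ε provided |y + 1| < ε/80.
Choosing δ = min(2, ε/80) ensures both conditions, hence |(4y^3 - 7y^2 - 8) + 19| < ε.

δ = min(2, ε/80)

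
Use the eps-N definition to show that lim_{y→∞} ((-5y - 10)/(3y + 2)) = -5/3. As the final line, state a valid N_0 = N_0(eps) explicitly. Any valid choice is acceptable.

N_0 = (20/9)/eps

Suppose eps > 0. We seek N_0 > 0 such that y > N_0 implies |(-5y - 10)/(3y + 2) + 5/3| < eps.
(-5y - 10)/(3y + 2) + 5/3 = (3(-5y - 10) − (-5)(3y + 2)) / (3(3y + 2)) = -20/(3(3y + 2)).
For y > 0 we have 3y + 2 > 3y, so |(-5y - 10)/(3y + 2) + 5/3| = 20/(3(3y + 2)) < 20/(3·3y) = (20/9)/y.
Thus |(-5y - 10)/(3y + 2) + 5/3| < eps whenever y > (20/9)/eps.
Take N_0 = (20/9)/eps. If y > N_0 then |(-5y - 10)/(3y + 2) + 5/3| < (20/9)/y < eps.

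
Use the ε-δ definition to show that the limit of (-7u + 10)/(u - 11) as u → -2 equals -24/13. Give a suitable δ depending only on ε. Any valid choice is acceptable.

δ = min(13/2, (169/134)ε)

Suppose ε > 0. We want δ > 0 with 0 < |u + 2| < δ ⇒ |(-7u + 10)/(u - 11) + 24/13| < ε.
Combining over a common denominator, (-7u + 10)/(u - 11) + 24/13 = [(-7u + 10)·(-13) − 24·(u - 11)] / [(-13)·(u - 11)] = 67(u + 2) / ((-13)(u - 11)).
So |(-7u + 10)/(u - 11) + 24/13| = 67|u + 2| / (13·|u − 11|).
Require δ ≤ 13/2, so |u − 11| ≥ |-13| − |u + 2| > 13 − 13/2 = 13/2.
Hence |(-7u + 10)/(u - 11) + 24/13| < 67|u + 2|/(13·(13/2)) = (134/169)|u + 2|, which is < ε once |u + 2| < (169/134)ε.
Take δ = min(13/2, (169/134)ε). Then 0 < |u + 2| < δ forces both bounds, so |(-7u + 10)/(u - 11) + 24/13| < ε.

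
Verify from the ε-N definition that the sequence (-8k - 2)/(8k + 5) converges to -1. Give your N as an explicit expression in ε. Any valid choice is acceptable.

N = (3/8)/ε

Suppose ε > 0. For k ≥ 1, |(-8k - 2)/(8k + 5) + 1| = |24|/(8(8k + 5)) = 24/(8(8k + 5)).
Since 8k + 5 ≥ 8k for k ≥ 1, this is ≤ 24/(8·8k) = (3/8)/k.
So |(-8k - 2)/(8k + 5) + 1| < ε whenever k > (3/8)/ε.
Take N = (3/8)/ε. If k > N then |(-8k - 2)/(8k + 5) + 1| ≤ (3/8)/k < ε.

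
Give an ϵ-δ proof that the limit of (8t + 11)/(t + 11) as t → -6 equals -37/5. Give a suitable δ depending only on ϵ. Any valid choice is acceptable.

δ = min(5/2, (25/154)ϵ)

Suppose ϵ > 0. We want δ > 0 with 0 < |t + 6| < δ ⇒ |(8t + 11)/(t + 11) + 37/5| < ϵ.
Combining over a common denominator, (8t + 11)/(t + 11) + 37/5 = [(8t + 11)·5 − (-37)·(t + 11)] / [5·(t + 11)] = 77(t + 6) / (5(t + 11)).
So |(8t + 11)/(t + 11) + 37/5| = 77|t + 6| / (5·|t + 11|).
Restrict δ ≤ 5/2. Then |t + 6| < 5/2 gives |t + 11| = |(t + 6) + 5| ≥ 5 − 5/2 = 5/2.
Hence |(8t + 11)/(t + 11) + 37/5| < 77|t + 6|/(5·(5/2)) = (154/25)|t + 6|, which is < ϵ once |t + 6| < (25/154)ϵ.
Take δ = min(5/2, (25/154)ϵ). Then 0 < |t + 6| < δ forces both bounds, so |(8t + 11)/(t + 11) + 37/5| < ϵ.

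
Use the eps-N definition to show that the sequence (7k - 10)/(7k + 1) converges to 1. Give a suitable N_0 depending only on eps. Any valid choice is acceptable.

Let eps > 0 be given. For k ≥ 1, |(7k - 10)/(7k + 1) − 1| = |-77|/(7(7k + 1)) = 77/(7(7k + 1)).
Since 7k + 1 ≥ 7k for k ≥ 1, this is ≤ 77/(7·7k) = (11/7)/k.
So |(7k - 10)/(7k + 1) − 1| < eps whenever k > (11/7)/eps.
Take N_0 = (11/7)/eps. If k > N_0 then |(7k - 10)/(7k + 1) − 1| ≤ (11/7)/k < eps.

N_0 = (11/7)/eps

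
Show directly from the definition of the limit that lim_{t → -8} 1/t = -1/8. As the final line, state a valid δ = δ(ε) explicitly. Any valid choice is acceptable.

δ = min(4, 32ε)

Let ε > 0 be given. We seek δ > 0 such that 0 < |t + 8| < δ implies |1/t + 1/8| < ε.
|1/t + 1/8| = |-8 − t|/(8·|t|) = |t + 8|/(8|t|).
Restrict δ ≤ 4. Then |t + 8| < 4 gives |t| > 4, so 8|t| > 32.
Then |1/t + 1/8| < |t + 8|/32, which is < ε when |t + 8| < 32ε.
Take δ = min(4, 32ε). Then 0 < |t + 8| < δ gives both |t + 8| < 4 and |t + 8| < 32ε, so |1/t + 1/8| < ε.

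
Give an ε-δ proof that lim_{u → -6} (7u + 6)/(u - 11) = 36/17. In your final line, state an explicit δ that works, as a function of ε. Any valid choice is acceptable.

δ = min(17/2, (289/166)ε)

Let ε > 0. We want δ > 0 with 0 < |u + 6| < δ ⇒ |(7u + 6)/(u - 11) − (36/17)| < ε.
Combining over a common denominator, (7u + 6)/(u - 11) − (36/17) = [(7u + 6)·(-17) − (-36)·(u - 11)] / [(-17)·(u - 11)] = -83(u + 6) / ((-17)(u - 11)).
So |(7u + 6)/(u - 11) − (36/17)| = 83|u + 6| / (17·|u − 11|).
Require δ ≤ 17/2, so |u − 11| ≥ |-17| − |u + 6| > 17 − 17/2 = 17/2.
Hence |(7u + 6)/(u - 11) − (36/17)| < 83|u + 6|/(17·(17/2)) = (166/289)|u + 6|, which is < ε once |u + 6| < (289/166)ε.
Take δ = min(17/2, (289/166)ε). Then 0 < |u + 6| < δ forces both bounds, so |(7u + 6)/(u - 11) − (36/17)| < ε.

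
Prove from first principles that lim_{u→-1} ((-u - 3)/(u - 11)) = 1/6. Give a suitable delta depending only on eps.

Let eps > 0. We want delta > 0 with 0 < |u + 1| < delta ⇒ |(-u - 3)/(u - 11) − (1/6)| < eps.
Combining over a common denominator, (-u - 3)/(u - 11) − (1/6) = [(-u - 3)·(-12) − (-2)·(u - 11)] / [(-12)·(u - 11)] = 14(u + 1) / ((-12)(u - 11)).
So |(-u - 3)/(u - 11) − (1/6)| = 14|u + 1| / (12·|u − 11|).
Restrict delta ≤ 6. Then |u + 1| < 6 gives |u − 11| = |(u + 1) + (-12)| ≥ 12 − 6 = 6.
Hence |(-u - 3)/(u - 11) − (1/6)| < 14|u + 1|/(12·6) = (7/36)|u + 1|, which is < eps once |u + 1| < (36/7)eps.
Take delta = min(6, (36/7)eps). Then 0 < |u + 1| < delta forces both bounds, so |(-u - 3)/(u - 11) − (1/6)| < eps.

delta = min(6, (36/7)eps)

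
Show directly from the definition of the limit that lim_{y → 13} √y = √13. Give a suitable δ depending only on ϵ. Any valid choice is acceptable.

Let ϵ > 0 be given. We want δ > 0 such that 0 < |y − 13| < δ implies |√y − √13| < ϵ.
Multiplying by the conjugate, |√y − √13| = |y − 13|/(√y + √13).
Restrict δ ≤ 13 so that |y − 13| < 13 forces y > 0, and then √y + √13 > √13.
Hence |√y − √13| < |y − 13|/√13, which is < ϵ once |y − 13| < √13·ϵ.
Take δ = min(13, √13·ϵ). If 0 < |y − 13| < δ then y > 0 and |√y − √13| < |y − 13|/√13 < ϵ.

δ = min(13, √13·ϵ)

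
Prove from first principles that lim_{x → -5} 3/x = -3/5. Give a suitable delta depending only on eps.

Let eps > 0 be given. We seek delta > 0 such that 0 < |x + 5| < delta implies |3/x + 3/5| < eps.
|3/x + 3/5| = 3·|-5 − x|/(5·|x|) = 3|x + 5|/(5|x|).
Restrict delta ≤ 5/2. Then |x + 5| < 5/2 gives |x| > 5/2, so 5|x| > 25/2.
Then |3/x + 3/5| < 3|x + 5|/(25/2), which is < eps when |x + 5| < (25/6)eps.
Take delta = min(5/2, (25/6)eps). Then 0 < |x + 5| < delta gives both |x + 5| < 5/2 and |x + 5| < (25/6)eps, so |3/x + 3/5| < eps.

delta = min(5/2, (25/6)eps)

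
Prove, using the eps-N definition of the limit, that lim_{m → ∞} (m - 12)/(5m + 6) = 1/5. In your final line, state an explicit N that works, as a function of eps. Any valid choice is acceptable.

Let eps > 0. For m ≥ 1, |(m - 12)/(5m + 6) − (1/5)| = |-66|/(5(5m + 6)) = 66/(5(5m + 6)).
Since 5m + 6 ≥ 5m for m ≥ 1, this is ≤ 66/(5·5m) = (66/25)/m.
So |(m - 12)/(5m + 6) − (1/5)| < eps whenever m > (66/25)/eps.
Take N = (66/25)/eps. If m > N then |(m - 12)/(5m + 6) − (1/5)| ≤ (66/25)/m < eps.

N = (66/25)/eps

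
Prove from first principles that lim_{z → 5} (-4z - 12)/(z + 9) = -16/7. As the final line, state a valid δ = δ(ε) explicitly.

δ = min(7, (49/12)ε)

Let ε > 0 be given. We want δ > 0 with 0 < |z − 5| < δ ⇒ |(-4z - 12)/(z + 9) + 16/7| < ε.
Combining over a common denominator, (-4z - 12)/(z + 9) + 16/7 = [(-4z - 12)·14 − (-32)·(z + 9)] / [14·(z + 9)] = -24(z − 5) / (14(z + 9)).
So |(-4z - 12)/(z + 9) + 16/7| = 24|z − 5| / (14·|z + 9|).
Restrict δ ≤ 7. Then |z − 5| < 7 gives |z + 9| = |(z − 5) + 14| ≥ 14 − 7 = 7.
Hence |(-4z - 12)/(z + 9) + 16/7| < 24|z − 5|/(14·7) = (12/49)|z − 5|, which is < ε once |z − 5| < (49/12)ε.
Take δ = min(7, (49/12)ε). Then 0 < |z − 5| < δ forces both bounds, so |(-4z - 12)/(z + 9) + 16/7| < ε.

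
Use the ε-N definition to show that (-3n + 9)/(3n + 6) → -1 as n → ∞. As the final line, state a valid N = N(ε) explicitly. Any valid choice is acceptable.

Let ε > 0. For n ≥ 1, |(-3n + 9)/(3n + 6) + 1| = |45|/(3(3n + 6)) = 45/(3(3n + 6)).
Since 3n + 6 ≥ 3n for n ≥ 1, this is ≤ 45/(3·3n) = 5/n.
So |(-3n + 9)/(3n + 6) + 1| < ε whenever n > 5/ε.
Take N = 5/ε. If n > N then |(-3n + 9)/(3n + 6) + 1| ≤ 5/n < ε.

N = 5/ε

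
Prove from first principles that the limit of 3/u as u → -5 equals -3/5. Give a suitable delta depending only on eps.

delta = min(5/2, (25/6)eps)

Let eps > 0 be given. We seek delta > 0 such that 0 < |u + 5| < delta implies |3/u + 3/5| < eps.
|3/u + 3/5| = 3·|-5 − u|/(5·|u|) = 3|u + 5|/(5|u|).
Restrict delta ≤ 5/2. Then |u + 5| < 5/2 gives |u| > 5/2, so 5|u| > 25/2.
Then |3/u + 3/5| < 3|u + 5|/(25/2), which is < eps when |u + 5| < (25/6)eps.
Take delta = min(5/2, (25/6)eps). Then 0 < |u + 5| < delta gives both |u + 5| < 5/2 and |u + 5| < (25/6)eps, so |3/u + 3/5| < eps.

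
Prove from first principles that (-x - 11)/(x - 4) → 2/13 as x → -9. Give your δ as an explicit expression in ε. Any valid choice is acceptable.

Let ε > 0 be given. We want δ > 0 with 0 < |x + 9| < δ ⇒ |(-x - 11)/(x - 4) − (2/13)| < ε.
Combining over a common denominator, (-x - 11)/(x - 4) − (2/13) = [(-x - 11)·(-13) − (-2)·(x - 4)] / [(-13)·(x - 4)] = 15(x + 9) / ((-13)(x - 4)).
So |(-x - 11)/(x - 4) − (2/13)| = 15|x + 9| / (13·|x − 4|).
Require δ ≤ 13/2, so |x − 4| ≥ |-13| − |x + 9| > 13 − 13/2 = 13/2.
Hence |(-x - 11)/(x - 4) − (2/13)| < 15|x + 9|/(13·(13/2)) = (30/169)|x + 9|, which is < ε once |x + 9| < (169/30)ε.
Take δ = min(13/2, (169/30)ε). Then 0 < |x + 9| < δ forces both bounds, so |(-x - 11)/(x - 4) − (2/13)| < ε.

δ = min(13/2, (169/30)ε)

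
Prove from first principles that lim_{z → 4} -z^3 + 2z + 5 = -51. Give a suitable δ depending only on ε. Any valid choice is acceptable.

δ = min(1, ε/59)

Suppose ε > 0. We want δ > 0 such that 0 < |z − 4| < δ implies |(-z^3 + 2z + 5) + 51| < ε.
(-z^3 + 2z + 5) + 51 = -z^3 + 2z + 56 = (z − 4)(-z^2 - 4z - 14).
So |(-z^3 + 2z + 5) + 51| = |z − 4|·|-z^2 - 4z - 14|.
Assume first that |z − 4| < 1, so |z| < 5. Then |-z^2 - 4z - 14| ≤ 5^2 + 4·5 + 14 = 59.
Hence |(-z^3 + 2z + 5) + 51| ≤ 59|z − 4| < ε provided |z − 4| < ε/59.
Choosing δ = min(1, ε/59) ensures both conditions, hence |(-z^3 + 2z + 5) + 51| < ε.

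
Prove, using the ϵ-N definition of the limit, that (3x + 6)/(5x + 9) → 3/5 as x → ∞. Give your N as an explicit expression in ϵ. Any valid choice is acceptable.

Let ϵ > 0. We seek N > 0 such that x > N implies |(3x + 6)/(5x + 9) − (3/5)| < ϵ.
(3x + 6)/(5x + 9) − (3/5) = (5(3x + 6) − 3(5x + 9)) / (5(5x + 9)) = 3/(5(5x + 9)).
For x > 0 we have 5x + 9 > 5x, so |(3x + 6)/(5x + 9) − (3/5)| = 3/(5(5x + 9)) < 3/(5·5x) = (3/25)/x.
Thus |(3x + 6)/(5x + 9) − (3/5)| < ϵ whenever x > (3/25)/ϵ.
Take N = (3/25)/ϵ. If x > N then |(3x + 6)/(5x + 9) − (3/5)| < (3/25)/x < ϵ.

N = (3/25)/ϵ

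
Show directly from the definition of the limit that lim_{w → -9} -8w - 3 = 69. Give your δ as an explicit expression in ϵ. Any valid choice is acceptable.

δ = ϵ/8

Let ϵ > 0 be given. We need δ > 0 so that 0 < |w + 9| < δ implies |(-8w - 3) − 69| < ϵ.
Since (-8w - 3) − 69 = -8(w + 9), we have |(-8w - 3) − 69| = 8|w + 9|.
So 8|w + 9| < ϵ exactly when |w + 9| < ϵ/8.
Take δ = ϵ/8. If 0 < |w + 9| < δ then |(-8w - 3) − 69| = 8|w + 9| < 8·(ϵ/8) = ϵ.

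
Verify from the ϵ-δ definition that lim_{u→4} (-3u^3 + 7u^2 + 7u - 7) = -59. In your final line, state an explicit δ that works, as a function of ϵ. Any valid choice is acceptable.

Let ϵ > 0. We want δ > 0 such that 0 < |u − 4| < δ implies |(-3u^3 + 7u^2 + 7u - 7) + 59| < ϵ.
(-3u^3 + 7u^2 + 7u - 7) + 59 = -3u^3 + 7u^2 + 7u + 52 = (u − 4)(-3u^2 - 5u - 13).
So |(-3u^3 + 7u^2 + 7u - 7) + 59| = |u − 4|·|-3u^2 - 5u - 13|.
Assume first that |u − 4| < 1, so |u| < 5. Then |-3u^2 - 5u - 13| ≤ 3·5^2 + 5·5 + 13 = 113.
Hence |(-3u^3 + 7u^2 + 7u - 7) + 59| ≤ 113|u − 4| < ϵ provided |u − 4| < ϵ/113.
Take δ = min(1, ϵ/113). Then 0 < |u − 4| < δ gives both |u − 4| < 1 and |u − 4| < ϵ/113, so |(-3u^3 + 7u^2 + 7u - 7) + 59| < ϵ.

δ = min(1, ϵ/113)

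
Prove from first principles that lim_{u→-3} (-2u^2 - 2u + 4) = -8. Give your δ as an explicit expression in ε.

δ = min(1, ε/12)

Let ε > 0 be given. We want δ > 0 such that 0 < |u + 3| < δ implies |(-2u^2 - 2u + 4) + 8| < ε.
(-2u^2 - 2u + 4) + 8 = -2u^2 - 2u + 12 = (u + 3)(-2u + 4).
So |(-2u^2 - 2u + 4) + 8| = |u + 3|·|-2u + 4|.
Require δ ≤ 1. Then |u + 3| < 1 gives |u| < 4, and by the triangle inequality |-2u + 4| ≤ 2·4 + 4 = 12.
Hence |(-2u^2 - 2u + 4) + 8| ≤ 12|u + 3| < ε provided |u + 3| < ε/12.
Take δ = min(1, ε/12). Then 0 < |u + 3| < δ gives both |u + 3| < 1 and |u + 3| < ε/12, so |(-2u^2 - 2u + 4) + 8| < ε.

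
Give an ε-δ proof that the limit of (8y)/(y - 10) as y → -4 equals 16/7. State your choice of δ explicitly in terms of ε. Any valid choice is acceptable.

Suppose ε > 0. We want δ > 0 with 0 < |y + 4| < δ ⇒ |(8y)/(y - 10) − (16/7)| < ε.
Combining over a common denominator, (8y)/(y - 10) − (16/7) = [(8y)·(-14) − (-32)·(y - 10)] / [(-14)·(y - 10)] = -80(y + 4) / ((-14)(y - 10)).
So |(8y)/(y - 10) − (16/7)| = 80|y + 4| / (14·|y − 10|).
Require δ ≤ 7, so |y − 10| ≥ |-14| − |y + 4| > 14 − 7 = 7.
Hence |(8y)/(y - 10) − (16/7)| < 80|y + 4|/(14·7) = (40/49)|y + 4|, which is < ε once |y + 4| < (49/40)ε.
Take δ = min(7, (49/40)ε). Then 0 < |y + 4| < δ forces both bounds, so |(8y)/(y - 10) − (16/7)| < ε.

δ = min(7, (49/40)ε)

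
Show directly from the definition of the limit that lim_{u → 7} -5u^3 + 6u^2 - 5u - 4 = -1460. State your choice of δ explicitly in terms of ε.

δ = min(1, ε/760)

Let ε > 0 be given. We want δ > 0 such that 0 < |u − 7| < δ implies |(-5u^3 + 6u^2 - 5u - 4) + 1460| < ε.
(-5u^3 + 6u^2 - 5u - 4) + 1460 = -5u^3 + 6u^2 - 5u + 1456 = (u − 7)(-5u^2 - 29u - 208).
So |(-5u^3 + 6u^2 - 5u - 4) + 1460| = |u − 7|·|-5u^2 - 29u - 208|.
Require δ ≤ 1. Then |u − 7| < 1 gives |u| < 8, and by the triangle inequality |-5u^2 - 29u - 208| ≤ 5·8^2 + 29·8 + 208 = 760.
Hence |(-5u^3 + 6u^2 - 5u - 4) + 1460| ≤ 760|u − 7| < ε provided |u − 7| < ε/760.
Choosing δ = min(1, ε/760) ensures both conditions, hence |(-5u^3 + 6u^2 - 5u - 4) + 1460| < ε.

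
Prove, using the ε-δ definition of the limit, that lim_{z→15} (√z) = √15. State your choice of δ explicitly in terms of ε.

δ = min(15, √15·ε)

Let ε > 0 be given. We want δ > 0 such that 0 < |z − 15| < δ implies |√z − √15| < ε.
Multiplying by the conjugate, |√z − √15| = |z − 15|/(√z + √15).
Restrict δ ≤ 15 so that |z − 15| < 15 forces z > 0, and then √z + √15 > √15.
Hence |√z − √15| < |z − 15|/√15, which is < ε once |z − 15| < √15·ε.
Take δ = min(15, √15·ε). If 0 < |z − 15| < δ then z > 0 and |√z − √15| < |z − 15|/√15 < ε.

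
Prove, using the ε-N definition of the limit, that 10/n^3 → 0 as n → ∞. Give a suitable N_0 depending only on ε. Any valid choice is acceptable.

N_0 = (10/ε)^{1/3}

Let ε > 0 be given. For n ≥ 1, |10/n^3 − 0| = 10/n^3.
10/n^3 < ε ⇔ n^3 > 10/ε ⇔ n > (10/ε)^{1/3}.
Take N_0 = (10/ε)^{1/3}. Then n > N_0 implies 10/n^3 < ε.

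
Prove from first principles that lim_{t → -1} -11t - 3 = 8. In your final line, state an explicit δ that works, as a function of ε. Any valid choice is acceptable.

δ = ε/11

Let ε > 0 be given. We need δ > 0 so that 0 < |t + 1| < δ implies |(-11t - 3) − 8| < ε.
|(-11t - 3) − 8| = |-11t - 11| = 11|t + 1|.
So 11|t + 1| < ε exactly when |t + 1| < ε/11.
Choosing δ = ε/11 gives |(-11t - 3) − 8| = 11|t + 1| < ε whenever |t + 1| < δ.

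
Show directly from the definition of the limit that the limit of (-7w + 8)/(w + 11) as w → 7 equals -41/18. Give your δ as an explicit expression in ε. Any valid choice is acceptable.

Let ε > 0 be given. We want δ > 0 with 0 < |w − 7| < δ ⇒ |(-7w + 8)/(w + 11) + 41/18| < ε.
Combining over a common denominator, (-7w + 8)/(w + 11) + 41/18 = [(-7w + 8)·18 − (-41)·(w + 11)] / [18·(w + 11)] = -85(w − 7) / (18(w + 11)).
So |(-7w + 8)/(w + 11) + 41/18| = 85|w − 7| / (18·|w + 11|).
Restrict δ ≤ 9. Then |w − 7| < 9 gives |w + 11| = |(w − 7) + 18| ≥ 18 − 9 = 9.
Hence |(-7w + 8)/(w + 11) + 41/18| < 85|w − 7|/(18·9) = (85/162)|w − 7|, which is < ε once |w − 7| < (162/85)ε.
Take δ = min(9, (162/85)ε). Then 0 < |w − 7| < δ forces both bounds, so |(-7w + 8)/(w + 11) + 41/18| < ε.

δ = min(9, (162/85)ε)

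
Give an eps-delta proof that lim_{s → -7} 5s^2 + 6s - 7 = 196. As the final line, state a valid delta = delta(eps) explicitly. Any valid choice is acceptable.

Suppose eps > 0. We want delta > 0 such that 0 < |s + 7| < delta implies |(5s^2 + 6s - 7) − 196| < eps.
(5s^2 + 6s - 7) − 196 = 5s^2 + 6s - 203 = (s + 7)(5s - 29).
So |(5s^2 + 6s - 7) − 196| = |s + 7|·|5s - 29|.
Assume first that |s + 7| < 1, so |s| < 8. Then |5s - 29| ≤ 5·8 + 29 = 69.
Hence |(5s^2 + 6s - 7) − 196| ≤ 69|s + 7| < eps provided |s + 7| < eps/69.
Take delta = min(1, eps/69). Then 0 < |s + 7| < delta gives both |s + 7| < 1 and |s + 7| < eps/69, so |(5s^2 + 6s - 7) − 196| < eps.

delta = min(1, eps/69)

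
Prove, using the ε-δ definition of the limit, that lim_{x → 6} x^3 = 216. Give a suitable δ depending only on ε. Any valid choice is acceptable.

δ = min(1, ε/127)

Let ε > 0. We seek δ > 0 with 0 < |x − 6| < δ ⇒ |x^3 − 216| < ε.
Factor: x^3 − 216 = (x − 6)(x^2 + 6x + 36), so |x^3 − 216| = |x − 6|·|x^2 + 6x + 36|.
Restrict δ ≤ 1. Then |x − 6| < 1 gives |x| < 7, so by the triangle inequality |x^2 + 6x + 36| ≤ 7^2 + 6·7 + 36 = 127.
Hence |x^3 − 216| ≤ 127|x − 6|, which is < ε once |x − 6| < ε/127.
Take δ = min(1, ε/127). If 0 < |x − 6| < δ then both bounds hold and |x^3 − 216| ≤ 127|x − 6| < 127·(ε/127) = ε.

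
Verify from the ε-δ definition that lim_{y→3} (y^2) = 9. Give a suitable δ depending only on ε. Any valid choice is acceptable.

δ = min(2, ε/8)

Let ε > 0 be given. We seek δ > 0 with 0 < |y − 3| < δ ⇒ |y^2 − 9| < ε.
Factor: y^2 − 9 = (y − 3)(y + 3), so |y^2 − 9| = |y − 3|·|y + 3|.
Impose δ ≤ 2 so that |y| < 5; then |y + 3| ≤ 8.
Hence |y^2 − 9| ≤ 8|y − 3|, which is < ε once |y − 3| < ε/8.
Take δ = min(2, ε/8). If 0 < |y − 3| < δ then both bounds hold and |y^2 − 9| ≤ 8|y − 3| < 8·(ε/8) = ε.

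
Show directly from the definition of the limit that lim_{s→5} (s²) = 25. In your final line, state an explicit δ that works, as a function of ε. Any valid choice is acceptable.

δ = min(1, ε/11)

Let ε > 0 be given. We seek δ > 0 with 0 < |s − 5| < δ ⇒ |s² − 25| < ε.
Factor: s² − 25 = (s − 5)(s + 5), so |s² − 25| = |s − 5|·|s + 5|.
Restrict δ ≤ 1. Then |s − 5| < 1 gives |s| < 6, so by the triangle inequality |s + 5| ≤ 6 + 5 = 11.
Hence |s² − 25| ≤ 11|s − 5|, which is < ε once |s − 5| < ε/11.
Take δ = min(1, ε/11). If 0 < |s − 5| < δ then both bounds hold and |s² − 25| ≤ 11|s − 5| < 11·(ε/11) = ε.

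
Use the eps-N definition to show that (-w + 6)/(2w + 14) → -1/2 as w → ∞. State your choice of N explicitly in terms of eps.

Let eps > 0 be given. We seek N > 0 such that w > N implies |(-w + 6)/(2w + 14) + 1/2| < eps.
(-w + 6)/(2w + 14) + 1/2 = (2(-w + 6) − (-1)(2w + 14)) / (2(2w + 14)) = 26/(2(2w + 14)).
For w > 0 we have 2w + 14 > 2w, so |(-w + 6)/(2w + 14) + 1/2| = 26/(2(2w + 14)) < 26/(2·2w) = (13/2)/w.
Thus |(-w + 6)/(2w + 14) + 1/2| < eps whenever w > (13/2)/eps.
Take N = (13/2)/eps. If w > N then |(-w + 6)/(2w + 14) + 1/2| < (13/2)/w < eps.

N = (13/2)/eps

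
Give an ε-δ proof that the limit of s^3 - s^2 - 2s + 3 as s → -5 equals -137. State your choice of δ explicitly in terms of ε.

δ = min(1, ε/100)

Let ε > 0 be given. We want δ > 0 such that 0 < |s + 5| < δ implies |(s^3 - s^2 - 2s + 3) + 137| < ε.
(s^3 - s^2 - 2s + 3) + 137 = s^3 - s^2 - 2s + 140 = (s + 5)(s^2 - 6s + 28).
So |(s^3 - s^2 - 2s + 3) + 137| = |s + 5|·|s^2 - 6s + 28|.
Assume first that |s + 5| < 1, so |s| < 6. Then |s^2 - 6s + 28| ≤ 6^2 + 6·6 + 28 = 100.
Hence |(s^3 - s^2 - 2s + 3) + 137| ≤ 100|s + 5| < ε provided |s + 5| < ε/100.
Take δ = min(1, ε/100). Then 0 < |s + 5| < δ gives both |s + 5| < 1 and |s + 5| < ε/100, so |(s^3 - s^2 - 2s + 3) + 137| < ε.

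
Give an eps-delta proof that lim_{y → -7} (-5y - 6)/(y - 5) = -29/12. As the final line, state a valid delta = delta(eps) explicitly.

delta = min(6, (72/31)eps)

Let eps > 0. We want delta > 0 with 0 < |y + 7| < delta ⇒ |(-5y - 6)/(y - 5) + 29/12| < eps.
Combining over a common denominator, (-5y - 6)/(y - 5) + 29/12 = [(-5y - 6)·(-12) − 29·(y - 5)] / [(-12)·(y - 5)] = 31(y + 7) / ((-12)(y - 5)).
So |(-5y - 6)/(y - 5) + 29/12| = 31|y + 7| / (12·|y − 5|).
Require delta ≤ 6, so |y − 5| ≥ |-12| − |y + 7| > 12 − 6 = 6.
Hence |(-5y - 6)/(y - 5) + 29/12| < 31|y + 7|/(12·6) = (31/72)|y + 7|, which is < eps once |y + 7| < (72/31)eps.
Take delta = min(6, (72/31)eps). Then 0 < |y + 7| < delta forces both bounds, so |(-5y - 6)/(y - 5) + 29/12| < eps.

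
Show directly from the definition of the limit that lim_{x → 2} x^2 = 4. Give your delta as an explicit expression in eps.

delta = min(1, eps/5)

Let eps > 0. We seek delta > 0 with 0 < |x − 2| < delta ⇒ |x^2 − 4| < eps.
Factor: x^2 − 4 = (x − 2)(x + 2), so |x^2 − 4| = |x − 2|·|x + 2|.
Impose delta ≤ 1 so that |x| < 3; then |x + 2| ≤ 5.
Hence |x^2 − 4| ≤ 5|x − 2|, which is < eps once |x − 2| < eps/5.
Take delta = min(1, eps/5). If 0 < |x − 2| < delta then both bounds hold and |x^2 − 4| ≤ 5|x − 2| < 5·(eps/5) = eps.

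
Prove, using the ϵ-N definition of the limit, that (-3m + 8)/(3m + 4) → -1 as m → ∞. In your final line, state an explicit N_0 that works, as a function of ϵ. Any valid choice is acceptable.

Let ϵ > 0. For m ≥ 1, |(-3m + 8)/(3m + 4) + 1| = |36|/(3(3m + 4)) = 36/(3(3m + 4)).
Since 3m + 4 ≥ 3m for m ≥ 1, this is ≤ 36/(3·3m) = 4/m.
So |(-3m + 8)/(3m + 4) + 1| < ϵ whenever m > 4/ϵ.
Take N_0 = 4/ϵ. If m > N_0 then |(-3m + 8)/(3m + 4) + 1| ≤ 4/m < ϵ.

N_0 = 4/ϵ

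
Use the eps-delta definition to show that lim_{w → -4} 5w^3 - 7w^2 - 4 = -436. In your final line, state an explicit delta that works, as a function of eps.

delta = min(1, eps/368)

Let eps > 0 be given. We want delta > 0 such that 0 < |w + 4| < delta implies |(5w^3 - 7w^2 - 4) + 436| < eps.
(5w^3 - 7w^2 - 4) + 436 = 5w^3 - 7w^2 + 432 = (w + 4)(5w^2 - 27w + 108).
So |(5w^3 - 7w^2 - 4) + 436| = |w + 4|·|5w^2 - 27w + 108|.
Assume first that |w + 4| < 1, so |w| < 5. Then |5w^2 - 27w + 108| ≤ 5·5^2 + 27·5 + 108 = 368.
Hence |(5w^3 - 7w^2 - 4) + 436| ≤ 368|w + 4| < eps provided |w + 4| < eps/368.
Choosing delta = min(1, eps/368) ensures both conditions, hence |(5w^3 - 7w^2 - 4) + 436| < eps.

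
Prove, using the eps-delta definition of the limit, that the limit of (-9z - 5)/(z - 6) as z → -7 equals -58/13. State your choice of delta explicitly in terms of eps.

delta = min(13/2, (169/118)eps)

Let eps > 0. We want delta > 0 with 0 < |z + 7| < delta ⇒ |(-9z - 5)/(z - 6) + 58/13| < eps.
Combining over a common denominator, (-9z - 5)/(z - 6) + 58/13 = [(-9z - 5)·(-13) − 58·(z - 6)] / [(-13)·(z - 6)] = 59(z + 7) / ((-13)(z - 6)).
So |(-9z - 5)/(z - 6) + 58/13| = 59|z + 7| / (13·|z − 6|).
Require delta ≤ 13/2, so |z − 6| ≥ |-13| − |z + 7| > 13 − 13/2 = 13/2.
Hence |(-9z - 5)/(z - 6) + 58/13| < 59|z + 7|/(13·(13/2)) = (118/169)|z + 7|, which is < eps once |z + 7| < (169/118)eps.
Take delta = min(13/2, (169/118)eps). Then 0 < |z + 7| < delta forces both bounds, so |(-9z - 5)/(z - 6) + 58/13| < eps.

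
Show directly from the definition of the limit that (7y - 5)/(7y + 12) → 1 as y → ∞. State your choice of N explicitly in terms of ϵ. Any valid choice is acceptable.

Let ϵ > 0. We seek N > 0 such that y > N implies |(7y - 5)/(7y + 12) − 1| < ϵ.
(7y - 5)/(7y + 12) − 1 = (7(7y - 5) − 7(7y + 12)) / (7(7y + 12)) = -119/(7(7y + 12)).
For y > 0 we have 7y + 12 > 7y, so |(7y - 5)/(7y + 12) − 1| = 119/(7(7y + 12)) < 119/(7·7y) = (17/7)/y.
Thus |(7y - 5)/(7y + 12) − 1| < ϵ whenever y > (17/7)/ϵ.
Take N = (17/7)/ϵ. If y > N then |(7y - 5)/(7y + 12) − 1| < (17/7)/y < ϵ.

N = (17/7)/ϵ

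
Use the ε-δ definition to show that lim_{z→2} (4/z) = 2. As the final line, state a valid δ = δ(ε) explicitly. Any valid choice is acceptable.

Let ε > 0. We seek δ > 0 such that 0 < |z − 2| < δ implies |4/z − 2| < ε.
|4/z − 2| = 4·|2 − z|/(2·|z|) = 4|z − 2|/(2|z|).
Require δ ≤ 1 so that |z| > 2 − 1 = 1, hence 2|z| > 2.
Then |4/z − 2| < 4|z − 2|/2, which is < ε when |z − 2| < (1/2)ε.
Take δ = min(1, (1/2)ε). Then 0 < |z − 2| < δ gives both |z − 2| < 1 and |z − 2| < (1/2)ε, so |4/z − 2| < ε.

δ = min(1, (1/2)ε)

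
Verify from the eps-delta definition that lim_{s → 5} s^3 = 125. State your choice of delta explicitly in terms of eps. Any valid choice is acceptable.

Let eps > 0 be given. We seek delta > 0 with 0 < |s − 5| < delta ⇒ |s^3 − 125| < eps.
Factor: s^3 − 125 = (s − 5)(s^2 + 5s + 25), so |s^3 − 125| = |s − 5|·|s^2 + 5s + 25|.
Restrict delta ≤ 1. Then |s − 5| < 1 gives |s| < 6, so by the triangle inequality |s^2 + 5s + 25| ≤ 6^2 + 5·6 + 25 = 91.
Hence |s^3 − 125| ≤ 91|s − 5|, which is < eps once |s − 5| < eps/91.
Take delta = min(1, eps/91). If 0 < |s − 5| < delta then both bounds hold and |s^3 − 125| ≤ 91|s − 5| < 91·(eps/91) = eps.

delta = min(1, eps/91)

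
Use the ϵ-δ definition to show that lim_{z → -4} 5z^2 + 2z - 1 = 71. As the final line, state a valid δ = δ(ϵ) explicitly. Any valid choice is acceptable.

δ = min(2, ϵ/48)

Let ϵ > 0 be given. We want δ > 0 such that 0 < |z + 4| < δ implies |(5z^2 + 2z - 1) − 71| < ϵ.
(5z^2 + 2z - 1) − 71 = 5z^2 + 2z - 72 = (z + 4)(5z - 18).
So |(5z^2 + 2z - 1) − 71| = |z + 4|·|5z - 18|.
Require δ ≤ 2. Then |z + 4| < 2 gives |z| < 6, and by the triangle inequality |5z - 18| ≤ 5·6 + 18 = 48.
Hence |(5z^2 + 2z - 1) − 71| ≤ 48|z + 4| < ϵ provided |z + 4| < ϵ/48.
Choosing δ = min(2, ϵ/48) ensures both conditions, hence |(5z^2 + 2z - 1) − 71| < ϵ.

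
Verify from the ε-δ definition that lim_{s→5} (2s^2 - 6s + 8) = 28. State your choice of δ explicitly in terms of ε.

Fix ε > 0. We want δ > 0 such that 0 < |s − 5| < δ implies |(2s^2 - 6s + 8) − 28| < ε.
(2s^2 - 6s + 8) − 28 = 2s^2 - 6s - 20 = (s − 5)(2s + 4).
So |(2s^2 - 6s + 8) − 28| = |s − 5|·|2s + 4|.
Assume first that |s − 5| < 1, so |s| < 6. Then |2s + 4| ≤ 2·6 + 4 = 16.
Hence |(2s^2 - 6s + 8) − 28| ≤ 16|s − 5| < ε provided |s − 5| < ε/16.
Choosing δ = min(1, ε/16) ensures both conditions, hence |(2s^2 - 6s + 8) − 28| < ε.

δ = min(1, ε/16)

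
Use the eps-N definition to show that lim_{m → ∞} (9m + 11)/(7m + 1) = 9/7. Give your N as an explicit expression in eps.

Let eps > 0. For m ≥ 1, |(9m + 11)/(7m + 1) − (9/7)| = |68|/(7(7m + 1)) = 68/(7(7m + 1)).
Since 7m + 1 ≥ 7m for m ≥ 1, this is ≤ 68/(7·7m) = (68/49)/m.
So |(9m + 11)/(7m + 1) − (9/7)| < eps whenever m > (68/49)/eps.
Take N = (68/49)/eps. If m > N then |(9m + 11)/(7m + 1) − (9/7)| ≤ (68/49)/m < eps.

N = (68/49)/eps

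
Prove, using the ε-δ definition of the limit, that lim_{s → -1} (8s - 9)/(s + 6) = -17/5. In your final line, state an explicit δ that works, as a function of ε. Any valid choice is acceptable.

Let ε > 0 be given. We want δ > 0 with 0 < |s + 1| < δ ⇒ |(8s - 9)/(s + 6) + 17/5| < ε.
Combining over a common denominator, (8s - 9)/(s + 6) + 17/5 = [(8s - 9)·5 − (-17)·(s + 6)] / [5·(s + 6)] = 57(s + 1) / (5(s + 6)).
So |(8s - 9)/(s + 6) + 17/5| = 57|s + 1| / (5·|s + 6|).
Require δ ≤ 5/2, so |s + 6| ≥ |5| − |s + 1| > 5 − 5/2 = 5/2.
Hence |(8s - 9)/(s + 6) + 17/5| < 57|s + 1|/(5·(5/2)) = (114/25)|s + 1|, which is < ε once |s + 1| < (25/114)ε.
Take δ = min(5/2, (25/114)ε). Then 0 < |s + 1| < δ forces both bounds, so |(8s - 9)/(s + 6) + 17/5| < ε.

δ = min(5/2, (25/114)ε)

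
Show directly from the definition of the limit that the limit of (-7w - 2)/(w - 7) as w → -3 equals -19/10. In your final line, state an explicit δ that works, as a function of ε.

Let ε > 0 be given. We want δ > 0 with 0 < |w + 3| < δ ⇒ |(-7w - 2)/(w - 7) + 19/10| < ε.
Combining over a common denominator, (-7w - 2)/(w - 7) + 19/10 = [(-7w - 2)·(-10) − 19·(w - 7)] / [(-10)·(w - 7)] = 51(w + 3) / ((-10)(w - 7)).
So |(-7w - 2)/(w - 7) + 19/10| = 51|w + 3| / (10·|w − 7|).
Restrict δ ≤ 5. Then |w + 3| < 5 gives |w − 7| = |(w + 3) + (-10)| ≥ 10 − 5 = 5.
Hence |(-7w - 2)/(w - 7) + 19/10| < 51|w + 3|/(10·5) = (51/50)|w + 3|, which is < ε once |w + 3| < (50/51)ε.
Take δ = min(5, (50/51)ε). Then 0 < |w + 3| < δ forces both bounds, so |(-7w - 2)/(w - 7) + 19/10| < ε.

δ = min(5, (50/51)ε)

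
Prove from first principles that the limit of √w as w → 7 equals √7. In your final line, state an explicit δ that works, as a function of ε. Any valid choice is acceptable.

δ = min(7, √7·ε)

Let ε > 0 be given. We want δ > 0 such that 0 < |w − 7| < δ implies |√w − √7| < ε.
Multiplying by the conjugate, |√w − √7| = |w − 7|/(√w + √7).
Restrict δ ≤ 7 so that |w − 7| < 7 forces w > 0, and then √w + √7 > √7.
Hence |√w − √7| < |w − 7|/√7, which is < ε once |w − 7| < √7·ε.
Take δ = min(7, √7·ε). If 0 < |w − 7| < δ then w > 0 and |√w − √7| < |w − 7|/√7 < ε.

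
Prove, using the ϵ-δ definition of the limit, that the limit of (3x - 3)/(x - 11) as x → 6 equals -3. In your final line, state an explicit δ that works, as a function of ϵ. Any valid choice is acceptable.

δ = min(5/2, (5/12)ϵ)

Let ϵ > 0. We want δ > 0 with 0 < |x − 6| < δ ⇒ |(3x - 3)/(x - 11) + 3| < ϵ.
Combining over a common denominator, (3x - 3)/(x - 11) + 3 = [(3x - 3)·(-5) − 15·(x - 11)] / [(-5)·(x - 11)] = -30(x − 6) / ((-5)(x - 11)).
So |(3x - 3)/(x - 11) + 3| = 30|x − 6| / (5·|x − 11|).
Require δ ≤ 5/2, so |x − 11| ≥ |-5| − |x − 6| > 5 − 5/2 = 5/2.
Hence |(3x - 3)/(x - 11) + 3| < 30|x − 6|/(5·(5/2)) = (12/5)|x − 6|, which is < ϵ once |x − 6| < (5/12)ϵ.
Take δ = min(5/2, (5/12)ϵ). Then 0 < |x − 6| < δ forces both bounds, so |(3x - 3)/(x - 11) + 3| < ϵ.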